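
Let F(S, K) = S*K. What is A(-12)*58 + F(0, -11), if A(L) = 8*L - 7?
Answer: -5974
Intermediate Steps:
A(L) = -7 + 8*L
F(S, K) = K*S
A(-12)*58 + F(0, -11) = (-7 + 8*(-12))*58 - 11*0 = (-7 - 96)*58 + 0 = -103*58 + 0 = -5974 + 0 = -5974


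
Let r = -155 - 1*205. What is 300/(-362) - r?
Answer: 65010/181 ≈ 359.17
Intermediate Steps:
r = -360 (r = -155 - 205 = -360)
300/(-362) - r = 300/(-362) - 1*(-360) = 300*(-1/362) + 360 = -150/181 + 360 = 65010/181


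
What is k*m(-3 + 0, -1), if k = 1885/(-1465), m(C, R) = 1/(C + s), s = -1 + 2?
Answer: 377/586 ≈ 0.64334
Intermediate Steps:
s = 1
m(C, R) = 1/(1 + C) (m(C, R) = 1/(C + 1) = 1/(1 + C))
k = -377/293 (k = 1885*(-1/1465) = -377/293 ≈ -1.2867)
k*m(-3 + 0, -1) = -377/(293*(1 + (-3 + 0))) = -377/(293*(1 - 3)) = -377/293/(-2) = -377/293*(-½) = 377/586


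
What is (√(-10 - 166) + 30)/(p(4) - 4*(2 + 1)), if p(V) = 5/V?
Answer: -120/43 - 16*I*√11/43 ≈ -2.7907 - 1.2341*I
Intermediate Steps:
(√(-10 - 166) + 30)/(p(4) - 4*(2 + 1)) = (√(-10 - 166) + 30)/(5/4 - 4*(2 + 1)) = (√(-176) + 30)/(5*(¼) - 4*3) = (4*I*√11 + 30)/(5/4 - 12) = (30 + 4*I*√11)/(-43/4) = (30 + 4*I*√11)*(-4/43) = -120/43 - 16*I*√11/43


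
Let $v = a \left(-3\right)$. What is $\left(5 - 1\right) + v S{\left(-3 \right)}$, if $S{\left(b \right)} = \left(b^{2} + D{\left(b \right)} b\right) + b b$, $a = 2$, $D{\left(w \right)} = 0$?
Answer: $-104$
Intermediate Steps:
$S{\left(b \right)} = 2 b^{2}$ ($S{\left(b \right)} = \left(b^{2} + 0 b\right) + b b = \left(b^{2} + 0\right) + b^{2} = b^{2} + b^{2} = 2 b^{2}$)
$v = -6$ ($v = 2 \left(-3\right) = -6$)
$\left(5 - 1\right) + v S{\left(-3 \right)} = \left(5 - 1\right) - 6 \cdot 2 \left(-3\right)^{2} = 4 - 6 \cdot 2 \cdot 9 = 4 - 108 = -104$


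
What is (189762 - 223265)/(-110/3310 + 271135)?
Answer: -11089493/89745674 ≈ -0.12357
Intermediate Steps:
(189762 - 223265)/(-110/3310 + 271135) = -33503/(-110*1/3310 + 271135) = -33503/(-11/331 + 271135) = -33503/89745674/331 = -33503*331/89745674 = -11089493/89745674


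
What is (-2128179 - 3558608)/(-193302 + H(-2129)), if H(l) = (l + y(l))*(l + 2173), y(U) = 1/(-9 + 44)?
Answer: 199037545/10044186 ≈ 19.816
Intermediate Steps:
y(U) = 1/35
H(l) = (2173 + l)*(1/35 + l) (H(l) = (l + 1/35)*(l + 2173) = (1/35 + l)*(2173 + l) = (2173 + l)*(1/35 + l))
(-2128179 - 3558608)/(-193302 + H(-2129)) = (-2128179 - 3558608)/(-193302 + (2173/35 + (-2129)**2 + (76056/35)*(-2129))) = -5686787/(-193302 + (2173/35 + 4532641 - 161923224/35)) = -5686787/(-193302 - 3278616/35) = -5686787/(-10044186/35) = -5686787*(-35/10044186) = 199037545/10044186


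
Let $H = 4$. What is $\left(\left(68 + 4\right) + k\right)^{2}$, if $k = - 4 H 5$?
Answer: $64$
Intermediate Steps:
$k = -80$ ($k = \left(-4\right) 4 \cdot 5 = \left(-16\right) 5 = -80$)
$\left(\left(68 + 4\right) + k\right)^{2} = \left(\left(68 + 4\right) - 80\right)^{2} = \left(72 - 80\right)^{2} = \left(-8\right)^{2} = 64$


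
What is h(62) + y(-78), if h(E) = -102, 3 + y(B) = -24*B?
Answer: 1767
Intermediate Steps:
y(B) = -3 - 24*B
h(62) + y(-78) = -102 + (-3 - 24*(-78)) = -102 + (-3 + 1872) = -102 + 1869 = 1767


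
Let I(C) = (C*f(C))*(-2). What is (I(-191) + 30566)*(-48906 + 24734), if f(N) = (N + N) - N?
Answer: 1024796112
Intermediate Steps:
f(N) = N (f(N) = 2*N - N = N)
I(C) = -2*C² (I(C) = (C*C)*(-2) = C²*(-2) = -2*C²)
(I(-191) + 30566)*(-48906 + 24734) = (-2*(-191)² + 30566)*(-48906 + 24734) = (-2*36481 + 30566)*(-24172) = (-72962 + 30566)*(-24172) = -42396*(-24172) = 1024796112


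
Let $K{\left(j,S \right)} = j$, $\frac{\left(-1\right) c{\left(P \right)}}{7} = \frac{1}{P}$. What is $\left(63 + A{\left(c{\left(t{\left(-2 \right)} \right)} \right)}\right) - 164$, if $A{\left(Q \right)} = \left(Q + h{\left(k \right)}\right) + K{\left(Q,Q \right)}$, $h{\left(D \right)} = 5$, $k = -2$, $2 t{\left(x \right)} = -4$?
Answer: $-89$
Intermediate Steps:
$t{\left(x \right)} = -2$ ($t{\left(x \right)} = \frac{1}{2} \left(-4\right) = -2$)
$c{\left(P \right)} = - \frac{7}{P}$
$A{\left(Q \right)} = 5 + 2 Q$ ($A{\left(Q \right)} = \left(Q + 5\right) + Q = \left(5 + Q\right) + Q = 5 + 2 Q$)
$\left(63 + A{\left(c{\left(t{\left(-2 \right)} \right)} \right)}\right) - 164 = \left(63 + \left(5 + 2 \left(- \frac{7}{-2}\right)\right)\right) - 164 = \left(63 + \left(5 + 2 \left(\left(-7\right) \left(- \frac{1}{2}\right)\right)\right)\right) - 164 = \left(63 + \left(5 + 2 \cdot \frac{7}{2}\right)\right) - 164 = \left(63 + \left(5 + 7\right)\right) - 164 = \left(63 + 12\right) - 164 = 75 - 164 = -89$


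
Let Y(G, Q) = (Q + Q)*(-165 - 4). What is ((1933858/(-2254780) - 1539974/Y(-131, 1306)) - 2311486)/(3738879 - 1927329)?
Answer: -71896019408227867/56346169608139125 ≈ -1.2760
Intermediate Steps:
Y(G, Q) = -338*Q (Y(G, Q) = (2*Q)*(-169) = -338*Q)
((1933858/(-2254780) - 1539974/Y(-131, 1306)) - 2311486)/(3738879 - 1927329) = ((1933858/(-2254780) - 1539974/((-338*1306))) - 2311486)/(3738879 - 1927329) = ((1933858*(-1/2254780) - 1539974/(-441428)) - 2311486)/1811550 = ((-966929/1127390 - 1539974*(-1/441428)) - 2311486)*(1/1811550) = ((-966929/1127390 + 769987/220714) - 2311486)*(1/1811550) = (163665219156/62207689115 - 2311486)*(1/1811550) = -143792038816455734/62207689115*1/1811550 = -71896019408227867/56346169608139125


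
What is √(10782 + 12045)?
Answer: √22827 ≈ 151.09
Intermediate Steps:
√(10782 + 12045) = √22827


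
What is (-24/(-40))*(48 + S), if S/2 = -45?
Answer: -126/5 ≈ -25.200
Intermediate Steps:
S = -90 (S = 2*(-45) = -90)
(-24/(-40))*(48 + S) = (-24/(-40))*(48 - 90) = -24*(-1/40)*(-42) = (⅗)*(-42) = -126/5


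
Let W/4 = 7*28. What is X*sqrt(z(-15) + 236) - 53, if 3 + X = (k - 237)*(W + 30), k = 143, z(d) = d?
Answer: -53 - 76519*sqrt(221) ≈ -1.1376e+6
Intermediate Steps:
W = 784 (W = 4*(7*28) = 4*196 = 784)
X = -76519 (X = -3 + (143 - 237)*(784 + 30) = -3 - 94*814 = -3 - 76516 = -76519)
X*sqrt(z(-15) + 236) - 53 = -76519*sqrt(-15 + 236) - 53 = -76519*sqrt(221) - 53 = -53 - 76519*sqrt(221)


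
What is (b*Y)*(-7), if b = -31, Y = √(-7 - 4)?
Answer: 217*I*√11 ≈ 719.71*I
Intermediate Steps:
Y = I*√11 (Y = √(-11) = I*√11 ≈ 3.3166*I)
(b*Y)*(-7) = -31*I*√11*(-7) = 217*I*√11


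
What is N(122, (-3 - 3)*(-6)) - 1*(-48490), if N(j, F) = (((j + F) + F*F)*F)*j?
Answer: 6434458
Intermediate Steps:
N(j, F) = F*j*(F + j + F**2) (N(j, F) = (((F + j) + F**2)*F)*j = ((F + j + F**2)*F)*j = (F*(F + j + F**2))*j = F*j*(F + j + F**2))
N(122, (-3 - 3)*(-6)) - 1*(-48490) = ((-3 - 3)*(-6))*122*((-3 - 3)*(-6) + 122 + ((-3 - 3)*(-6))**2) - 1*(-48490) = -6*(-6)*122*(-6*(-6) + 122 + (-6*(-6))**2) + 48490 = 36*122*(36 + 122 + 36**2) + 48490 = 36*122*(36 + 122 + 1296) + 48490 = 36*122*1454 + 48490 = 6385968 + 48490 = 6434458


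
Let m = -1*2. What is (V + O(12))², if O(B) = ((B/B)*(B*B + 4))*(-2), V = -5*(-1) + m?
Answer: 85849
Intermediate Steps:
m = -2
V = 3 (V = -5*(-1) - 2 = 5 - 2 = 3)
O(B) = -8 - 2*B² (O(B) = (1*(B² + 4))*(-2) = (1*(4 + B²))*(-2) = (4 + B²)*(-2) = -8 - 2*B²)
(V + O(12))² = (3 + (-8 - 2*12²))² = (3 + (-8 - 2*144))² = (3 + (-8 - 288))² = (3 - 296)² = (-293)² = 85849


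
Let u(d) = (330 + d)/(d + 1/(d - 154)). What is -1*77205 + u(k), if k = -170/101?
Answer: -207684117445/2683281 ≈ -77399.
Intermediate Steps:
k = -170/101 (k = -170*1/101 = -170/101 ≈ -1.6832)
u(d) = (330 + d)/(d + 1/(-154 + d))
-1*77205 + u(k) = -1*77205 + (-50820 + (-170/101)² + 176*(-170/101))/(1 + (-170/101)² - 154*(-170/101)) = -77205 + (-50820 + 28900/10201 - 29920/101)/(1 + 28900/10201 + 26180/101) = -77205 - 521407840/10201/(2683281/10201) = -77205 + (10201/2683281)*(-521407840/10201) = -77205 - 521407840/2683281 = -207684117445/2683281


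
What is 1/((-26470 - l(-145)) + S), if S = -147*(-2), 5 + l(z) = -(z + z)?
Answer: -1/26461 ≈ -3.7791e-5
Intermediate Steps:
l(z) = -5 - 2*z (l(z) = -5 - (z + z) = -5 - 2*z)
S = 294
1/((-26470 - l(-145)) + S) = 1/((-26470 - (-5 - 2*(-145))) + 294) = 1/((-26470 - (-5 + 290)) + 294) = 1/((-26470 - 1*285) + 294) = 1/((-26470 - 285) + 294) = 1/(-26755 + 294) = 1/(-26461) = -1/26461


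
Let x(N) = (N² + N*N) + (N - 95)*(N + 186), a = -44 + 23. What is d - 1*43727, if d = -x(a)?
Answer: -25469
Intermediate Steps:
a = -21
x(N) = 2*N² + (-95 + N)*(186 + N) (x(N) = (N² + N²) + (-95 + N)*(186 + N) = 2*N² + (-95 + N)*(186 + N))
d = 18258 (d = -(-17670 + 3*(-21)² + 91*(-21)) = -(-17670 + 3*441 - 1911) = -(-17670 + 1323 - 1911) = -1*(-18258) = 18258)
d - 1*43727 = 18258 - 1*43727 = 18258 - 43727 = -25469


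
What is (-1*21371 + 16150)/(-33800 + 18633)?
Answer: 5221/15167 ≈ 0.34423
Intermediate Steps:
(-1*21371 + 16150)/(-33800 + 18633) = (-21371 + 16150)/(-15167) = -5221*(-1/15167) = 5221/15167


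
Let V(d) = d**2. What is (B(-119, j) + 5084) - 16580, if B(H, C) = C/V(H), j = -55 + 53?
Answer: -162794858/14161 ≈ -11496.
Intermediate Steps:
j = -2
B(H, C) = C/H**2 (B(H, C) = C/(H**2) = C/H**2)
(B(-119, j) + 5084) - 16580 = (-2/(-119)**2 + 5084) - 16580 = (-2*1/14161 + 5084) - 16580 = (-2/14161 + 5084) - 16580 = 71994522/14161 - 16580 = -162794858/14161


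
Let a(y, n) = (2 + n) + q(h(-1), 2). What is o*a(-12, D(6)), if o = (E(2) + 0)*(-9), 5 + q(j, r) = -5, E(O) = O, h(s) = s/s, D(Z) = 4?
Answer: 72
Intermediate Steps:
h(s) = 1
q(j, r) = -10 (q(j, r) = -5 - 5 = -10)
a(y, n) = -8 + n (a(y, n) = (2 + n) - 10 = -8 + n)
o = -18 (o = (2 + 0)*(-9) = 2*(-9) = -18)
o*a(-12, D(6)) = -18*(-8 + 4) = -18*(-4) = 72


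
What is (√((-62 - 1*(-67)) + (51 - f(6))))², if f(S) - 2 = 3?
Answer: 51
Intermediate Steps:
f(S) = 5 (f(S) = 2 + 3 = 5)
(√((-62 - 1*(-67)) + (51 - f(6))))² = (√((-62 - 1*(-67)) + (51 - 1*5)))² = (√((-62 + 67) + (51 - 5)))² = (√(5 + 46))² = (√51)² = 51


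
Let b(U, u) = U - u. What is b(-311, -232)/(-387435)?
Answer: 79/387435 ≈ 0.00020391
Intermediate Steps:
b(-311, -232)/(-387435) = (-311 - 1*(-232))/(-387435) = (-311 + 232)*(-1/387435) = -79*(-1/387435) = 79/387435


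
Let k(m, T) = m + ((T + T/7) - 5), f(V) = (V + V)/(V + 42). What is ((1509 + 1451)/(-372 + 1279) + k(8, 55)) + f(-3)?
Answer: 5692313/82537 ≈ 68.967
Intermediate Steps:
f(V) = 2*V/(42 + V) (f(V) = (2*V)/(42 + V) = 2*V/(42 + V))
k(m, T) = -5 + m + 8*T/7 (k(m, T) = m + ((T + T*(⅐)) - 5) = m + ((T + T/7) - 5) = m + (8*T/7 - 5) = m + (-5 + 8*T/7) = -5 + m + 8*T/7)
((1509 + 1451)/(-372 + 1279) + k(8, 55)) + f(-3) = ((1509 + 1451)/(-372 + 1279) + (-5 + 8 + (8/7)*55)) + 2*(-3)/(42 - 3) = (2960/907 + (-5 + 8 + 440/7)) + 2*(-3)/39 = (2960*(1/907) + 461/7) + 2*(-3)*(1/39) = (2960/907 + 461/7) - 2/13 = 438847/6349 - 2/13 = 5692313/82537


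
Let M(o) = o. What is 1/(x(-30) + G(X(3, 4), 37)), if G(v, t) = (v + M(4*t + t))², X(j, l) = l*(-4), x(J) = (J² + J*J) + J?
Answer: 1/30331 ≈ 3.2970e-5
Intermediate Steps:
x(J) = J + 2*J² (x(J) = (J² + J²) + J = 2*J² + J = J + 2*J²)
X(j, l) = -4*l
G(v, t) = (v + 5*t)² (G(v, t) = (v + (4*t + t))² = (v + 5*t)²)
1/(x(-30) + G(X(3, 4), 37)) = 1/(-30*(1 + 2*(-30)) + (-4*4 + 5*37)²) = 1/(-30*(1 - 60) + (-16 + 185)²) = 1/(-30*(-59) + 169²) = 1/(1770 + 28561) = 1/30331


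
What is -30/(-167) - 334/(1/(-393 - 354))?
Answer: 41666196/167 ≈ 2.4950e+5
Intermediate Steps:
-30/(-167) - 334/(1/(-393 - 354)) = -30*(-1/167) - 334/(1/(-747)) = 30/167 - 334/(-1/747) = 30/167 - 334*(-747) = 30/167 + 249498 = 41666196/167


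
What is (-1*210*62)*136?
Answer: -1770720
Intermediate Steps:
(-1*210*62)*136 = -210*62*136 = -13020*136 = -1770720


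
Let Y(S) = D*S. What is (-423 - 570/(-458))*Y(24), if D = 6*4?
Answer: -55631232/229 ≈ -2.4293e+5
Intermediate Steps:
D = 24
Y(S) = 24*S
(-423 - 570/(-458))*Y(24) = (-423 - 570/(-458))*(24*24) = (-423 - 570*(-1/458))*576 = (-423 + 285/229)*576 = -96582/229*576 = -55631232/229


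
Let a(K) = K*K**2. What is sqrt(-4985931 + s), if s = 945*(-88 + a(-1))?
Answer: 2*I*sqrt(1267509) ≈ 2251.7*I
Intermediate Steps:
a(K) = K**3
s = -84105 (s = 945*(-88 + (-1)**3) = 945*(-88 - 1) = 945*(-89) = -84105)
sqrt(-4985931 + s) = sqrt(-4985931 - 84105) = sqrt(-5070036) = 2*I*sqrt(1267509)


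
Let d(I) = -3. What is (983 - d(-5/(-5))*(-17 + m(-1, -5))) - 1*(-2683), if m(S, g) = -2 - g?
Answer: 3624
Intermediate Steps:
(983 - d(-5/(-5))*(-17 + m(-1, -5))) - 1*(-2683) = (983 - (-3)*(-17 + (-2 - 1*(-5)))) - 1*(-2683) = (983 - (-3)*(-17 + (-2 + 5))) + 2683 = (983 - (-3)*(-17 + 3)) + 2683 = (983 - (-3)*(-14)) + 2683 = (983 - 1*42) + 2683 = (983 - 42) + 2683 = 941 + 2683 = 3624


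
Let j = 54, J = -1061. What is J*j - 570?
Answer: -57864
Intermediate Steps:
J*j - 570 = -1061*54 - 570 = -57294 - 570 = -57864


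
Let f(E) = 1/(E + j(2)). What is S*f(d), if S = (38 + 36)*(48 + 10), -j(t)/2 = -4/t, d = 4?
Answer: 1073/2 ≈ 536.50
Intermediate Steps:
j(t) = 8/t (j(t) = -(-8)/t = 8/t)
f(E) = 1/(4 + E) (f(E) = 1/(E + 8/2) = 1/(E + 8*(½)) = 1/(E + 4) = 1/(4 + E))
S = 4292 (S = 74*58 = 4292)
S*f(d) = 4292/(4 + 4) = 4292/8 = 4292*(⅛) = 1073/2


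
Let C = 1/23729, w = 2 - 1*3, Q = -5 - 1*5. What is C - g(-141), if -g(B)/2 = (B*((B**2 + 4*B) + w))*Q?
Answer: 1292545206481/23729 ≈ 5.4471e+7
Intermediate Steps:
Q = -10 (Q = -5 - 5 = -10)
w = -1 (w = 2 - 3 = -1)
g(B) = 20*B*(-1 + B**2 + 4*B) (g(B) = -2*B*((B**2 + 4*B) - 1)*(-10) = -2*B*(-1 + B**2 + 4*B)*(-10) = -(-20)*B*(-1 + B**2 + 4*B) = 20*B*(-1 + B**2 + 4*B))
C = 1/23729 ≈ 4.2143e-5
C - g(-141) = 1/23729 - 20*(-141)*(-1 + (-141)**2 + 4*(-141)) = 1/23729 - 20*(-141)*(-1 + 19881 - 564) = 1/23729 - 20*(-141)*19316 = 1/23729 - 1*(-54471120) = 1/23729 + 54471120 = 1292545206481/23729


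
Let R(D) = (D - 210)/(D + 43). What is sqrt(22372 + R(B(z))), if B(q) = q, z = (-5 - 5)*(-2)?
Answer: sqrt(9864722)/21 ≈ 149.56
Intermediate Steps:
z = 20 (z = -10*(-2) = 20)
R(D) = (-210 + D)/(43 + D)
sqrt(22372 + R(B(z))) = sqrt(22372 + (-210 + 20)/(43 + 20)) = sqrt(22372 - 190/63) = sqrt(1409246/63) = sqrt(9864722)/21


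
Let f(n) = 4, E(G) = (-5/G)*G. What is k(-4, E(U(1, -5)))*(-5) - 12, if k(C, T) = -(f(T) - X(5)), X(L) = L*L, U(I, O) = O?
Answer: -117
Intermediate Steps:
X(L) = L²
E(G) = -5
k(C, T) = 21 (k(C, T) = -(4 - 1*5²) = -(4 - 1*25) = -(4 - 25) = -1*(-21) = 21)
k(-4, E(U(1, -5)))*(-5) - 12 = 21*(-5) - 12 = -105 - 12 = -117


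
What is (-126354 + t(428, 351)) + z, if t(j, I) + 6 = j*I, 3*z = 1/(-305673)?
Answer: 21887409491/917019 ≈ 23868.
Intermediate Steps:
z = -1/917019 (z = (⅓)/(-305673) = (⅓)*(-1/305673) = -1/917019 ≈ -1.0905e-6)
t(j, I) = -6 + I*j (t(j, I) = -6 + j*I = -6 + I*j)
(-126354 + t(428, 351)) + z = (-126354 + (-6 + 351*428)) - 1/917019 = (-126354 + (-6 + 150228)) - 1/917019 = (-126354 + 150222) - 1/917019 = 23868 - 1/917019 = 21887409491/917019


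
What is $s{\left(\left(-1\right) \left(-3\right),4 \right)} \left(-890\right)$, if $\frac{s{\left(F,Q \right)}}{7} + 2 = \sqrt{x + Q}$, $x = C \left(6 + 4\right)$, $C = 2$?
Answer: $12460 - 12460 \sqrt{6} \approx -18061.0$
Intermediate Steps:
$x = 20$ ($x = 2 \left(6 + 4\right) = 2 \cdot 10 = 20$)
$s{\left(F,Q \right)} = -14 + 7 \sqrt{20 + Q}$
$s{\left(\left(-1\right) \left(-3\right),4 \right)} \left(-890\right) = \left(-14 + 7 \sqrt{20 + 4}\right) \left(-890\right) = \left(-14 + 7 \sqrt{24}\right) \left(-890\right) = \left(-14 + 7 \cdot 2 \sqrt{6}\right) \left(-890\right) = \left(-14 + 14 \sqrt{6}\right) \left(-890\right) = 12460 - 12460 \sqrt{6}$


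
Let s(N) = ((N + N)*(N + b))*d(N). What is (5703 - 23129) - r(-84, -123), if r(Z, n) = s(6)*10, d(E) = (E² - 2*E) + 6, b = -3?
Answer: -28226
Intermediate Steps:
d(E) = 6 + E² - 2*E
s(N) = 2*N*(-3 + N)*(6 + N² - 2*N) (s(N) = ((N + N)*(N - 3))*(6 + N² - 2*N) = ((2*N)*(-3 + N))*(6 + N² - 2*N) = (2*N*(-3 + N))*(6 + N² - 2*N) = 2*N*(-3 + N)*(6 + N² - 2*N))
r(Z, n) = 10800 (r(Z, n) = (2*6*(-3 + 6)*(6 + 6² - 2*6))*10 = (2*6*3*(6 + 36 - 12))*10 = (2*6*3*30)*10 = 1080*10 = 10800)
(5703 - 23129) - r(-84, -123) = (5703 - 23129) - 1*10800 = -17426 - 10800 = -28226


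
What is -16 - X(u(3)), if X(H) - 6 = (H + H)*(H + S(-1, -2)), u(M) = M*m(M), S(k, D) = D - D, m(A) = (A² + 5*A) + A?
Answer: -13144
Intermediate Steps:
m(A) = A² + 6*A
S(k, D) = 0
u(M) = M²*(6 + M) (u(M) = M*(M*(6 + M)) = M²*(6 + M))
X(H) = 6 + 2*H² (X(H) = 6 + (H + H)*(H + 0) = 6 + (2*H)*H = 6 + 2*H²)
-16 - X(u(3)) = -16 - (6 + 2*(3²*(6 + 3))²) = -16 - (6 + 2*(9*9)²) = -16 - (6 + 2*81²) = -16 - (6 + 2*6561) = -16 - (6 + 13122) = -16 - 1*13128 = -16 - 13128 = -13144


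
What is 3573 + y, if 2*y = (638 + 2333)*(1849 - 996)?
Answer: 2541409/2 ≈ 1.2707e+6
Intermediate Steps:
y = 2534263/2 (y = ((638 + 2333)*(1849 - 996))/2 = (2971*853)/2 = (1/2)*2534263 = 2534263/2 ≈ 1.2671e+6)
3573 + y = 3573 + 2534263/2 = 2541409/2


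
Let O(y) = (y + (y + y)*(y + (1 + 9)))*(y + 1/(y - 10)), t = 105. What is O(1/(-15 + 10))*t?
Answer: 54796/425 ≈ 128.93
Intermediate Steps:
O(y) = (y + 1/(-10 + y))*(y + 2*y*(10 + y)) (O(y) = (y + (2*y)*(y + 10))*(y + 1/(-10 + y)) = (y + (2*y)*(10 + y))*(y + 1/(-10 + y)) = (y + 2*y*(10 + y))*(y + 1/(-10 + y)) = (y + 1/(-10 + y))*(y + 2*y*(10 + y)))
O(1/(-15 + 10))*t = ((21 + (1/(-15 + 10))² - 208/(-15 + 10) + 2*(1/(-15 + 10))³)/((-15 + 10)*(-10 + 1/(-15 + 10))))*105 = ((21 + (1/(-5))² - 208/(-5) + 2*(1/(-5))³)/((-5)*(-10 + 1/(-5))))*105 = -(21 + (-⅕)² - 208*(-⅕) + 2*(-⅕)³)/(5*(-10 - ⅕))*105 = -(21 + 1/25 + 208/5 + 2*(-1/125))/(5*(-51/5))*105 = -⅕*(-5/51)*(21 + 1/25 + 208/5 - 2/125)*105 = -⅕*(-5/51)*7828/125*105 = (7828/6375)*105 = 54796/425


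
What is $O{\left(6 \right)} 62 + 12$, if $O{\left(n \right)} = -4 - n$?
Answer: $-608$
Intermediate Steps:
$O{\left(6 \right)} 62 + 12 = \left(-4 - 6\right) 62 + 12 = \left(-10\right) 62 + 12 = -620 + 12 = -608$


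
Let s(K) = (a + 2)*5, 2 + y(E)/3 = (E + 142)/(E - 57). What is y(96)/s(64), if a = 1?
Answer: 32/39 ≈ 0.82051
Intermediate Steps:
y(E) = -6 + 3*(142 + E)/(-57 + E) (y(E) = -6 + 3*((E + 142)/(E - 57)) = -6 + 3*((142 + E)/(-57 + E)) = -6 + 3*(142 + E)/(-57 + E))
s(K) = 15 (s(K) = (1 + 2)*5 = 3*5 = 15)
y(96)/s(64) = (3*(256 - 1*96)/(-57 + 96))/15 = (3*(256 - 96)/39)*(1/15) = (3*(1/39)*160)*(1/15) = (160/13)*(1/15) = 32/39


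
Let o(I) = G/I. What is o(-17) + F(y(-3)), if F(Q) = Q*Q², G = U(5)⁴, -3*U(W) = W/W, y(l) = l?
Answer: -37180/1377 ≈ -27.001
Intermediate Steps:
U(W) = -⅓ (U(W) = -W/(3*W) = -⅓*1 = -⅓)
G = 1/81 (G = (-⅓)⁴ = 1/81 ≈ 0.012346)
F(Q) = Q³
o(I) = 1/(81*I)
o(-17) + F(y(-3)) = (1/81)/(-17) + (-3)³ = (1/81)*(-1/17) - 27 = -1/1377 - 27 = -37180/1377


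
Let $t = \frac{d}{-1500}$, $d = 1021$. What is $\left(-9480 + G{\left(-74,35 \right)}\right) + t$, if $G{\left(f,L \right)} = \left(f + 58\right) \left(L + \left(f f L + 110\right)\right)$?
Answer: $- \frac{4617541021}{1500} \approx -3.0784 \cdot 10^{6}$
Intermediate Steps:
$t = - \frac{1021}{1500}$ ($t = \frac{1021}{-1500} = 1021 \left(- \frac{1}{1500}\right) = - \frac{1021}{1500} \approx -0.68067$)
$G{\left(f,L \right)} = \left(58 + f\right) \left(110 + L + L f^{2}\right)$ ($G{\left(f,L \right)} = \left(58 + f\right) \left(L + \left(f^{2} L + 110\right)\right) = \left(58 + f\right) \left(L + \left(L f^{2} + 110\right)\right) = \left(58 + f\right) \left(L + \left(110 + L f^{2}\right)\right) = \left(58 + f\right) \left(110 + L + L f^{2}\right)$)
$\left(-9480 + G{\left(-74,35 \right)}\right) + t = \left(-9480 + \left(6380 + 58 \cdot 35 + 110 \left(-74\right) + 35 \left(-74\right) + 35 \left(-74\right)^{3} + 58 \cdot 35 \left(-74\right)^{2}\right)\right) - \frac{1021}{1500} = \left(-9480 + \left(6380 + 2030 - 8140 - 2590 + 35 \left(-405224\right) + 58 \cdot 35 \cdot 5476\right)\right) - \frac{1021}{1500} = \left(-9480 + \left(6380 + 2030 - 8140 - 2590 - 14182840 + 11116280\right)\right) - \frac{1021}{1500} = \left(-9480 - 3068880\right) - \frac{1021}{1500} = -3078360 - \frac{1021}{1500} = - \frac{4617541021}{1500}$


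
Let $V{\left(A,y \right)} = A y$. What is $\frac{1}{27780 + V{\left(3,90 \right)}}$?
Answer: $\frac{1}{28050} \approx 3.5651 \cdot 10^{-5}$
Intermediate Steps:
$\frac{1}{27780 + V{\left(3,90 \right)}} = \frac{1}{27780 + 3 \cdot 90} = \frac{1}{27780 + 270} = \frac{1}{28050}$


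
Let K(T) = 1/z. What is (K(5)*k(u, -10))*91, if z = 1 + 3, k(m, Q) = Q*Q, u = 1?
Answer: 2275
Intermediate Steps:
k(m, Q) = Q²
z = 4
K(T) = ¼ (K(T) = 1/4 = ¼)
(K(5)*k(u, -10))*91 = ((¼)*(-10)²)*91 = ((¼)*100)*91 = 25*91 = 2275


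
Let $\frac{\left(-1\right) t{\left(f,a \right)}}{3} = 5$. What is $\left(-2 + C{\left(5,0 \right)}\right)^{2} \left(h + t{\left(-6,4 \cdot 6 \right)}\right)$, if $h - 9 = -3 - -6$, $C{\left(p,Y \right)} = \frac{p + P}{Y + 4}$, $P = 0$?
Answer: $- \frac{27}{16} \approx -1.6875$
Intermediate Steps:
$t{\left(f,a \right)} = -15$ ($t{\left(f,a \right)} = \left(-3\right) 5 = -15$)
$C{\left(p,Y \right)} = \frac{p}{4 + Y}$ ($C{\left(p,Y \right)} = \frac{p + 0}{Y + 4} = \frac{p}{4 + Y}$)
$h = 12$ ($h = 9 - -3 = 9 + \left(-3 + 6\right) = 9 + 3 = 12$)
$\left(-2 + C{\left(5,0 \right)}\right)^{2} \left(h + t{\left(-6,4 \cdot 6 \right)}\right) = \left(-2 + \frac{5}{4 + 0}\right)^{2} \left(12 - 15\right) = \left(-2 + \frac{5}{4}\right)^{2} \left(-3\right) = \left(- \frac{3}{4}\right)^{2} \left(-3\right) = \frac{9}{16} \left(-3\right) = - \frac{27}{16}$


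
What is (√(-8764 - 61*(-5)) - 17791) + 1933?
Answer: -15858 + I*√8459 ≈ -15858.0 + 91.973*I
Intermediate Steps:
(√(-8764 - 61*(-5)) - 17791) + 1933 = (√(-8764 + 305) - 17791) + 1933 = (√(-8459) - 17791) + 1933 = (I*√8459 - 17791) + 1933 = (-17791 + I*√8459) + 1933 = -15858 + I*√8459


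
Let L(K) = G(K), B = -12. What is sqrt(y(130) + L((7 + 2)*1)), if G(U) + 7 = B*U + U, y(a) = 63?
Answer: I*sqrt(43) ≈ 6.5574*I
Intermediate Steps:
G(U) = -7 - 11*U (G(U) = -7 + (-12*U + U) = -7 - 11*U)
L(K) = -7 - 11*K
sqrt(y(130) + L((7 + 2)*1)) = sqrt(63 + (-7 - 11*(7 + 2))) = sqrt(63 + (-7 - 99)) = sqrt(63 - 106) = sqrt(-43) = I*sqrt(43)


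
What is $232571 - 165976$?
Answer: $66595$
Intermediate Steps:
$232571 - 165976 = 66595$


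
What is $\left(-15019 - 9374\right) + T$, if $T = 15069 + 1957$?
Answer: $-7367$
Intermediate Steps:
$T = 17026$
$\left(-15019 - 9374\right) + T = \left(-15019 - 9374\right) + 17026 = -24393 + 17026 = -7367$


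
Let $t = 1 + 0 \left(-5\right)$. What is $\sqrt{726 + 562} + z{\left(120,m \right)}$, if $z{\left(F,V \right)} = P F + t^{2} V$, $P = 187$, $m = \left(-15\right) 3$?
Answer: $22395 + 2 \sqrt{322} \approx 22431.0$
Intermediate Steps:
$m = -45$
$t = 1$ ($t = 1 + 0 = 1$)
$z{\left(F,V \right)} = V + 187 F$ ($z{\left(F,V \right)} = 187 F + 1^{2} V = 187 F + 1 V = 187 F + V = V + 187 F$)
$\sqrt{726 + 562} + z{\left(120,m \right)} = \sqrt{726 + 562} + \left(-45 + 187 \cdot 120\right) = \sqrt{1288} + \left(-45 + 22440\right) = 2 \sqrt{322} + 22395 = 22395 + 2 \sqrt{322}$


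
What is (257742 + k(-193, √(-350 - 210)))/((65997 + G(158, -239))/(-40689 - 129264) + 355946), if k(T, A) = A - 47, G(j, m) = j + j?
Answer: 8759207667/12098804845 + 679812*I*√35/60494024225 ≈ 0.72397 + 6.6483e-5*I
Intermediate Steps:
G(j, m) = 2*j
k(T, A) = -47 + A
(257742 + k(-193, √(-350 - 210)))/((65997 + G(158, -239))/(-40689 - 129264) + 355946) = (257742 + (-47 + √(-350 - 210)))/((65997 + 2*158)/(-40689 - 129264) + 355946) = (257742 + (-47 + √(-560)))/((65997 + 316)/(-169953) + 355946) = (257742 + (-47 + 4*I*√35))/(66313*(-1/169953) + 355946) = (257695 + 4*I*√35)/(-66313/169953 + 355946) = (257695 + 4*I*√35)/(60494024225/169953) = (257695 + 4*I*√35)*(169953/60494024225) = 8759207667/12098804845 + 679812*I*√35/60494024225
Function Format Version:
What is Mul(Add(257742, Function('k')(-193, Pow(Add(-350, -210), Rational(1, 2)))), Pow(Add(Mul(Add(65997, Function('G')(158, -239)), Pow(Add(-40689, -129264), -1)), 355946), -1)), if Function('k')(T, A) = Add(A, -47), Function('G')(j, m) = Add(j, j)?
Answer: Add(Rational(8759207667, 12098804845), Mul(Rational(679812, 60494024225), I, Pow(35, Rational(1, 2)))) ≈ Add(0.72397, Mul(6.6483e-5, I))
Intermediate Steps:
Function('G')(j, m) = Mul(2, j)
Function('k')(T, A) = Add(-47, A)
Mul(Add(257742, Function('k')(-193, Pow(Add(-350, -210), Rational(1, 2)))), Pow(Add(Mul(Add(65997, Function('G')(158, -239)), Pow(Add(-40689, -129264), -1)), 355946), -1)) = Mul(Add(257742, Add(-47, Pow(Add(-350, -210), Rational(1, 2)))), Pow(Add(Mul(Add(65997, Mul(2, 158)), Pow(Add(-40689, -129264), -1)), 355946), -1)) = Mul(Add(257742, Add(-47, Pow(-560, Rational(1, 2)))), Pow(Add(Mul(Add(65997, 316), Pow(-169953, -1)), 355946), -1)) = Mul(Add(257742, Add(-47, Mul(4, I, Pow(35, Rational(1, 2))))), Pow(Add(Mul(66313, Rational(-1, 169953)), 355946), -1)) = Mul(Add(257695, Mul(4, I, Pow(35, Rational(1, 2)))), Pow(Add(Rational(-66313, 169953), 355946), -1)) = Mul(Add(257695, Mul(4, I, Pow(35, Rational(1, 2)))), Pow(Rational(60494024225, 169953), -1)) = Mul(Add(257695, Mul(4, I, Pow(35, Rational(1, 2)))), Rational(169953, 60494024225)) = Add(Rational(8759207667, 12098804845), Mul(Rational(679812, 60494024225), I, Pow(35, Rational(1, 2))))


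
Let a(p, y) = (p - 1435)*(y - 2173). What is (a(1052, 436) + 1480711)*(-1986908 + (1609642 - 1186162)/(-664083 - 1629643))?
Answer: -4890073822157559808/1146863 ≈ -4.2639e+12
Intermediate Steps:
a(p, y) = (-2173 + y)*(-1435 + p) (a(p, y) = (-1435 + p)*(-2173 + y) = (-2173 + y)*(-1435 + p))
(a(1052, 436) + 1480711)*(-1986908 + (1609642 - 1186162)/(-664083 - 1629643)) = ((3118255 - 2173*1052 - 1435*436 + 1052*436) + 1480711)*(-1986908 + (1609642 - 1186162)/(-664083 - 1629643)) = ((3118255 - 2285996 - 625660 + 458672) + 1480711)*(-1986908 + 423480/(-2293726)) = (665271 + 1480711)*(-1986908 + 423480*(-1/2293726)) = 2145982*(-1986908 - 211740/1146863) = 2145982*(-2278711481344/1146863) = -4890073822157559808/1146863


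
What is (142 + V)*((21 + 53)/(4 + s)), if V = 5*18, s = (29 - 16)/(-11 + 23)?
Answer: 206016/61 ≈ 3377.3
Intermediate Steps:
s = 13/12 ≈ 1.0833
V = 90
(142 + V)*((21 + 53)/(4 + s)) = (142 + 90)*((21 + 53)/(4 + 13/12)) = 232*(74/(61/12)) = 232*(74*(12/61)) = 232*(888/61) = 206016/61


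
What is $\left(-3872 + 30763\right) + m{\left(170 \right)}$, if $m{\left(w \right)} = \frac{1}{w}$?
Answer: $\frac{4571471}{170} \approx 26891.0$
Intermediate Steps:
$\left(-3872 + 30763\right) + m{\left(170 \right)} = \left(-3872 + 30763\right) + \frac{1}{170} = 26891 + \frac{1}{170} = \frac{4571471}{170}$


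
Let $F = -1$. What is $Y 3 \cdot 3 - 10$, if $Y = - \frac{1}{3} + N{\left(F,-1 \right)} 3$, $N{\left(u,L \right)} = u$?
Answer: $-40$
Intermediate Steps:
$Y = - \frac{10}{3}$ ($Y = - \frac{1}{3} - 3 = - \frac{10}{3} \approx -3.3333$)
$Y 3 \cdot 3 - 10 = - \frac{10 \cdot 3 \cdot 3}{3} - 10 = \left(- \frac{10}{3}\right) 9 - 10 = -30 - 10 = -40$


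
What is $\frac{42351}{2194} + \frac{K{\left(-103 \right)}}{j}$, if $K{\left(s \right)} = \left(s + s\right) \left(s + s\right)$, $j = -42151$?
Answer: $\frac{1692032417}{92479294} \approx 18.296$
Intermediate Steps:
$K{\left(s \right)} = 4 s^{2}$ ($K{\left(s \right)} = 2 s 2 s = 4 s^{2}$)
$\frac{42351}{2194} + \frac{K{\left(-103 \right)}}{j} = \frac{42351}{2194} + \frac{4 \left(-103\right)^{2}}{-42151} = 42351 \cdot \frac{1}{2194} + 4 \cdot 10609 \left(- \frac{1}{42151}\right) = \frac{42351}{2194} + 42436 \left(- \frac{1}{42151}\right) = \frac{42351}{2194} - \frac{42436}{42151} = \frac{1692032417}{92479294}$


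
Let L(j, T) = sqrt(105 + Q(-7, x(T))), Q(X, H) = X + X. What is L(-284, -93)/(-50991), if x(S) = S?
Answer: -sqrt(91)/50991 ≈ -0.00018708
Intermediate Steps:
Q(X, H) = 2*X
L(j, T) = sqrt(91) (L(j, T) = sqrt(105 + 2*(-7)) = sqrt(105 - 14) = sqrt(91))
L(-284, -93)/(-50991) = sqrt(91)/(-50991) = sqrt(91)*(-1/50991) = -sqrt(91)/50991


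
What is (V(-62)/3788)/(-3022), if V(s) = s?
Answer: 31/5723668 ≈ 5.4161e-6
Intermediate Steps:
(V(-62)/3788)/(-3022) = -62/3788/(-3022) = -62*1/3788*(-1/3022) = -31/1894*(-1/3022) = 31/5723668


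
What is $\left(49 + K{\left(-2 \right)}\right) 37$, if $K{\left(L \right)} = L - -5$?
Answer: $1924$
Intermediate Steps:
$K{\left(L \right)} = 5 + L$ ($K{\left(L \right)} = L + 5 = 5 + L$)
$\left(49 + K{\left(-2 \right)}\right) 37 = \left(49 + \left(5 - 2\right)\right) 37 = \left(49 + 3\right) 37 = 52 \cdot 37 = 1924$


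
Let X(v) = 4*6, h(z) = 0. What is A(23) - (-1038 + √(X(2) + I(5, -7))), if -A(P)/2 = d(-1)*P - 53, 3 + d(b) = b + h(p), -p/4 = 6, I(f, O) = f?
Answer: 1328 - √29 ≈ 1322.6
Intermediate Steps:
p = -24 (p = -4*6 = -24)
d(b) = -3 + b (d(b) = -3 + (b + 0) = -3 + b)
X(v) = 24
A(P) = 106 + 8*P (A(P) = -2*((-3 - 1)*P - 53) = -2*(-4*P - 53) = -2*(-53 - 4*P) = 106 + 8*P)
A(23) - (-1038 + √(X(2) + I(5, -7))) = (106 + 8*23) - (-1038 + √(24 + 5)) = (106 + 184) - (-1038 + √29) = 290 + (1038 - √29) = 1328 - √29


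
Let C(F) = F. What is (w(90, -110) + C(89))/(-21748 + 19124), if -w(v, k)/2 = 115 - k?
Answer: 361/2624 ≈ 0.13758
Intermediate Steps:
w(v, k) = -230 + 2*k (w(v, k) = -2*(115 - k) = -230 + 2*k)
(w(90, -110) + C(89))/(-21748 + 19124) = ((-230 + 2*(-110)) + 89)/(-21748 + 19124) = ((-230 - 220) + 89)/(-2624) = (-450 + 89)*(-1/2624) = -361*(-1/2624) = 361/2624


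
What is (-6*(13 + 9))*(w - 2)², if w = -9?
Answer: -15972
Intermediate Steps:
(-6*(13 + 9))*(w - 2)² = (-6*(13 + 9))*(-9 - 2)² = -6*22*(-11)² = -132*121 = -15972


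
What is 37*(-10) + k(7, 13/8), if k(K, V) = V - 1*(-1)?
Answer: -2939/8 ≈ -367.38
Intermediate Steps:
k(K, V) = 1 + V (k(K, V) = V + 1 = 1 + V)
37*(-10) + k(7, 13/8) = 37*(-10) + (1 + 13/8) = -370 + (1 + 13*(⅛)) = -370 + (1 + 13/8) = -370 + 21/8 = -2939/8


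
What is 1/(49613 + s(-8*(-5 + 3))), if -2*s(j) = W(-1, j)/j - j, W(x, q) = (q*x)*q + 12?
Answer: 8/397029 ≈ 2.0150e-5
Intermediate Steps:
W(x, q) = 12 + x*q² (W(x, q) = x*q² + 12 = 12 + x*q²)
s(j) = j/2 - (12 - j²)/(2*j) (s(j) = -((12 - j²)/j - j)/2 = -(-j + (12 - j²)/j)/2 = j/2 - (12 - j²)/(2*j))
1/(49613 + s(-8*(-5 + 3))) = 1/(49613 + (-8*(-5 + 3) - 6*(-1/(8*(-5 + 3))))) = 1/(49613 + (-8*(-2) - 6/((-8*(-2))))) = 1/(49613 + (16 - 6/16)) = 1/(49613 + (16 - 6*1/16)) = 1/(49613 + (16 - 3/8)) = 1/(49613 + 125/8) = 1/(397029/8) = 8/397029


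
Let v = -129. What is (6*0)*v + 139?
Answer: 139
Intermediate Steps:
(6*0)*v + 139 = (6*0)*(-129) + 139 = 0*(-129) + 139 = 0 + 139 = 139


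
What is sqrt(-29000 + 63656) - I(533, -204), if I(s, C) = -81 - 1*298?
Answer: 379 + 76*sqrt(6) ≈ 565.16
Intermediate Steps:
I(s, C) = -379 (I(s, C) = -81 - 298 = -379)
sqrt(-29000 + 63656) - I(533, -204) = sqrt(-29000 + 63656) - 1*(-379) = sqrt(34656) + 379 = 76*sqrt(6) + 379 = 379 + 76*sqrt(6)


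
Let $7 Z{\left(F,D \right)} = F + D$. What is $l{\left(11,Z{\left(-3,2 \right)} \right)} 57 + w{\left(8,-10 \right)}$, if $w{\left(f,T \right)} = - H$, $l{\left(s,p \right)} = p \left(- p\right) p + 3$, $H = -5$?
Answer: $\frac{60425}{343} \approx 176.17$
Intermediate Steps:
$Z{\left(F,D \right)} = \frac{D}{7} + \frac{F}{7}$ ($Z{\left(F,D \right)} = \frac{F + D}{7} = \frac{D + F}{7} = \frac{D}{7} + \frac{F}{7}$)
$l{\left(s,p \right)} = 3 - p^{3}$ ($l{\left(s,p \right)} = - p^{2} p + 3 = - p^{3} + 3 = 3 - p^{3}$)
$w{\left(f,T \right)} = 5$ ($w{\left(f,T \right)} = \left(-1\right) \left(-5\right) = 5$)
$l{\left(11,Z{\left(-3,2 \right)} \right)} 57 + w{\left(8,-10 \right)} = \left(3 - \left(\frac{1}{7} \cdot 2 + \frac{1}{7} \left(-3\right)\right)^{3}\right) 57 + 5 = \left(3 - \left(\frac{2}{7} - \frac{3}{7}\right)^{3}\right) 57 + 5 = \left(3 - \left(- \frac{1}{7}\right)^{3}\right) 57 + 5 = \left(3 - - \frac{1}{343}\right) 57 + 5 = \left(3 + \frac{1}{343}\right) 57 + 5 = \frac{1030}{343} \cdot 57 + 5 = \frac{58710}{343} + 5 = \frac{60425}{343}$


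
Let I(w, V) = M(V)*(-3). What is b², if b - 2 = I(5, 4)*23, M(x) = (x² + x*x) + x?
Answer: 6160324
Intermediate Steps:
M(x) = x + 2*x² (M(x) = (x² + x²) + x = 2*x² + x = x + 2*x²)
I(w, V) = -3*V*(1 + 2*V) (I(w, V) = (V*(1 + 2*V))*(-3) = -3*V*(1 + 2*V))
b = -2482 (b = 2 - 3*4*(1 + 2*4)*23 = 2 - 3*4*(1 + 8)*23 = 2 - 3*4*9*23 = 2 - 108*23 = 2 - 2484 = -2482)
b² = (-2482)² = 6160324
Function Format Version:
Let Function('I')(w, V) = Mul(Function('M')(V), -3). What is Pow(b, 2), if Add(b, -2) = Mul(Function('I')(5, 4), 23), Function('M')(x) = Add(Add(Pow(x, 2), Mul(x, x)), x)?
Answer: 6160324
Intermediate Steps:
Function('M')(x) = Add(x, Mul(2, Pow(x, 2))) (Function('M')(x) = Add(Add(Pow(x, 2), Pow(x, 2)), x) = Add(Mul(2, Pow(x, 2)), x) = Add(x, Mul(2, Pow(x, 2))))
Function('I')(w, V) = Mul(-3, V, Add(1, Mul(2, V))) (Function('I')(w, V) = Mul(Mul(V, Add(1, Mul(2, V))), -3) = Mul(-3, V, Add(1, Mul(2, V))))
b = -2482 (b = Add(2, Mul(Mul(-3, 4, Add(1, Mul(2, 4))), 23)) = Add(2, Mul(Mul(-3, 4, Add(1, 8)), 23)) = Add(2, Mul(Mul(-3, 4, 9), 23)) = Add(2, Mul(-108, 23)) = Add(2, -2484) = -2482)
Pow(b, 2) = Pow(-2482, 2) = 6160324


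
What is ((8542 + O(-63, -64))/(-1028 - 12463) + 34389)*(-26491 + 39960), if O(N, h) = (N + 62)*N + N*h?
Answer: 6248664576778/13491 ≈ 4.6317e+8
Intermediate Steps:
O(N, h) = N*h + N*(62 + N) (O(N, h) = (62 + N)*N + N*h = N*(62 + N) + N*h = N*h + N*(62 + N))
((8542 + O(-63, -64))/(-1028 - 12463) + 34389)*(-26491 + 39960) = ((8542 - 63*(62 - 63 - 64))/(-1028 - 12463) + 34389)*(-26491 + 39960) = ((8542 - 63*(-65))/(-13491) + 34389)*13469 = ((8542 + 4095)*(-1/13491) + 34389)*13469 = (12637*(-1/13491) + 34389)*13469 = (-12637/13491 + 34389)*13469 = (463929362/13491)*13469 = 6248664576778/13491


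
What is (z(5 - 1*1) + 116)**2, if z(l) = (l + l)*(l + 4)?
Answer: 32400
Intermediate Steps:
z(l) = 2*l*(4 + l) (z(l) = (2*l)*(4 + l) = 2*l*(4 + l))
(z(5 - 1*1) + 116)**2 = (2*(5 - 1*1)*(4 + (5 - 1*1)) + 116)**2 = (2*(5 - 1)*(4 + (5 - 1)) + 116)**2 = (2*4*(4 + 4) + 116)**2 = (2*4*8 + 116)**2 = (64 + 116)**2 = 180**2 = 32400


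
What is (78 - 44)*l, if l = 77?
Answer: 2618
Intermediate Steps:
(78 - 44)*l = (78 - 44)*77 = 34*77 = 2618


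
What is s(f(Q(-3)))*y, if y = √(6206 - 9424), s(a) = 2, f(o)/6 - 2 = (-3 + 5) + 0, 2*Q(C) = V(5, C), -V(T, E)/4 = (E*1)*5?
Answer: 2*I*√3218 ≈ 113.45*I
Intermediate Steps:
V(T, E) = -20*E (V(T, E) = -4*E*1*5 = -4*E*5 = -20*E)
Q(C) = -10*C (Q(C) = (-20*C)/2 = -10*C)
f(o) = 24 (f(o) = 12 + 6*((-3 + 5) + 0) = 12 + 6*(2 + 0) = 12 + 6*2 = 12 + 12 = 24)
y = I*√3218 (y = √(-3218) = I*√3218 ≈ 56.727*I)
s(f(Q(-3)))*y = 2*(I*√3218) = 2*I*√3218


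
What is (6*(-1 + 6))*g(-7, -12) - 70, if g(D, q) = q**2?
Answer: 4250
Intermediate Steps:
(6*(-1 + 6))*g(-7, -12) - 70 = (6*(-1 + 6))*(-12)**2 - 70 = (6*5)*144 - 70 = 30*144 - 70 = 4320 - 70 = 4250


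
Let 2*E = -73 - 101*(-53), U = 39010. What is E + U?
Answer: 41650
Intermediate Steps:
E = 2640 (E = (-73 - 101*(-53))/2 = (-73 + 5353)/2 = (1/2)*5280 = 2640)
E + U = 2640 + 39010 = 41650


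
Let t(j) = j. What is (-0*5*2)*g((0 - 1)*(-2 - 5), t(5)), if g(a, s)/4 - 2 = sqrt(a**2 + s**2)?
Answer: 0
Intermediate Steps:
g(a, s) = 8 + 4*sqrt(a**2 + s**2)
(-0*5*2)*g((0 - 1)*(-2 - 5), t(5)) = (-0*5*2)*(8 + 4*sqrt(((0 - 1)*(-2 - 5))**2 + 5**2)) = (-1*0*2)*(8 + 4*sqrt((-1*(-7))**2 + 25)) = (0*2)*(8 + 4*sqrt(7**2 + 25)) = 0*(8 + 4*sqrt(49 + 25)) = 0*(8 + 4*sqrt(74)) = 0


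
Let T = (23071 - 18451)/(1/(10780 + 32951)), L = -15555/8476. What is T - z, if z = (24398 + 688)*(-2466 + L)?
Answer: 1118600322813/4238 ≈ 2.6395e+8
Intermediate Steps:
L = -15555/8476 (L = -15555*1/8476 = -15555/8476 ≈ -1.8352)
z = -262366584453/4238 (z = (24398 + 688)*(-2466 - 15555/8476) = 25086*(-20917371/8476) = -262366584453/4238 ≈ -6.1908e+7)
T = 202037220 (T = 4620/(1/43731) = 4620*43731 = 202037220)
T - z = 202037220 - 1*(-262366584453/4238) = 202037220 + 262366584453/4238 = 1118600322813/4238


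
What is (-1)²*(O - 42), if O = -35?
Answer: -77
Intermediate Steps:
(-1)²*(O - 42) = (-1)²*(-35 - 42) = 1*(-77) = -77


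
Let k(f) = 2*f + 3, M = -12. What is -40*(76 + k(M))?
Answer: -2200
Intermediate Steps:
k(f) = 3 + 2*f
-40*(76 + k(M)) = -40*(76 + (3 + 2*(-12))) = -40*(76 + (3 - 24)) = -40*(76 - 21) = -40*55 = -2200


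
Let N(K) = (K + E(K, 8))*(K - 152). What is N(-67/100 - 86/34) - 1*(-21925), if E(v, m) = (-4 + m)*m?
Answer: 50445428721/2890000 ≈ 17455.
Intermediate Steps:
E(v, m) = m*(-4 + m)
N(K) = (-152 + K)*(32 + K) (N(K) = (K + 8*(-4 + 8))*(K - 152) = (K + 8*4)*(-152 + K) = (K + 32)*(-152 + K) = (32 + K)*(-152 + K) = (-152 + K)*(32 + K))
N(-67/100 - 86/34) - 1*(-21925) = (-4864 + (-67/100 - 86/34)² - 120*(-67/100 - 86/34)) - 1*(-21925) = (-4864 + (-67*1/100 - 86*1/34)² - 120*(-67*1/100 - 86*1/34)) + 21925 = (-4864 + (-67/100 - 43/17)² - 120*(-67/100 - 43/17)) + 21925 = (-4864 + (-5439/1700)² - 120*(-5439/1700)) + 21925 = (-4864 + 29582721/2890000 + 32634/85) + 21925 = -12917821279/2890000 + 21925 = 50445428721/2890000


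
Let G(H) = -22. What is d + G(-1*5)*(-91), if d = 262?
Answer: 2264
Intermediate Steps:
d + G(-1*5)*(-91) = 262 - 22*(-91) = 262 + 2002 = 2264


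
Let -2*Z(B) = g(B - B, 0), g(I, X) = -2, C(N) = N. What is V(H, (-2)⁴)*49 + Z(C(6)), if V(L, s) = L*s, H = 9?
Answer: 7057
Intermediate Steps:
Z(B) = 1 (Z(B) = -½*(-2) = 1)
V(H, (-2)⁴)*49 + Z(C(6)) = (9*(-2)⁴)*49 + 1 = (9*16)*49 + 1 = 144*49 + 1 = 7056 + 1 = 7057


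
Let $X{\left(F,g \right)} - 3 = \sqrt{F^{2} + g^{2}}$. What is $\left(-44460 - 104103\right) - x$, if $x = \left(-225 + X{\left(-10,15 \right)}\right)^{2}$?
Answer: $-198172 + 2220 \sqrt{13} \approx -1.9017 \cdot 10^{5}$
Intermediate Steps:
$X{\left(F,g \right)} = 3 + \sqrt{F^{2} + g^{2}}$
$x = \left(-222 + 5 \sqrt{13}\right)^{2}$ ($x = \left(-225 + \left(3 + \sqrt{\left(-10\right)^{2} + 15^{2}}\right)\right)^{2} = \left(-225 + \left(3 + \sqrt{100 + 225}\right)\right)^{2} = \left(-225 + \left(3 + \sqrt{325}\right)\right)^{2} = \left(-225 + \left(3 + 5 \sqrt{13}\right)\right)^{2} = \left(-222 + 5 \sqrt{13}\right)^{2} \approx 41605.0$)
$\left(-44460 - 104103\right) - x = \left(-44460 - 104103\right) - \left(49609 - 2220 \sqrt{13}\right) = -148563 - \left(49609 - 2220 \sqrt{13}\right) = -198172 + 2220 \sqrt{13}$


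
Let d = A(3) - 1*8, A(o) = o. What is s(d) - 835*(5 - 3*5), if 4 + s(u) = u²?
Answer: 8371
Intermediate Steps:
d = -5 (d = 3 - 1*8 = 3 - 8 = -5)
s(u) = -4 + u²
s(d) - 835*(5 - 3*5) = (-4 + (-5)²) - 835*(5 - 3*5) = (-4 + 25) - 835*(5 - 15) = 21 - 835*(-10) = 21 + 8350 = 8371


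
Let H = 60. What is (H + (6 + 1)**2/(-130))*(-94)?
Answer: -364297/65 ≈ -5604.6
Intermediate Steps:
(H + (6 + 1)**2/(-130))*(-94) = (60 + (6 + 1)**2/(-130))*(-94) = (60 + 7**2*(-1/130))*(-94) = (60 + 49*(-1/130))*(-94) = (60 - 49/130)*(-94) = (7751/130)*(-94) = -364297/65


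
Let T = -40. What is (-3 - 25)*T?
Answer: 1120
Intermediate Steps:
(-3 - 25)*T = (-3 - 25)*(-40) = -28*(-40) = 1120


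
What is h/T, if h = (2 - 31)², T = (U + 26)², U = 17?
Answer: 841/1849 ≈ 0.45484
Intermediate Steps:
T = 1849 (T = (17 + 26)² = 43² = 1849)
h = 841 (h = (-29)² = 841)
h/T = 841/1849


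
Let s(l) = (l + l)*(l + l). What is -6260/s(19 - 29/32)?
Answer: -1602560/335241 ≈ -4.7803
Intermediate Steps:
s(l) = 4*l² (s(l) = (2*l)*(2*l) = 4*l²)
-6260/s(19 - 29/32) = -6260*1/(4*(19 - 29/32)²) = -6260/(4*(579/32)²) = -6260/(4*(335241/1024)) = -6260/335241/256 = -6260*256/335241 = -1602560/335241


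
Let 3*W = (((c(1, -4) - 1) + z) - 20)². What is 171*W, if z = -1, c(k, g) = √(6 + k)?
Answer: 27987 - 2508*√7 ≈ 21351.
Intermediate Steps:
W = (-22 + √7)²/3 (W = (((√(6 + 1) - 1) - 1) - 20)²/3 = (((√7 - 1) - 1) - 20)²/3 = (((-1 + √7) - 1) - 20)²/3 = ((-2 + √7) - 20)²/3 = (-22 + √7)²/3 ≈ 124.86)
171*W = 171*((22 - √7)²/3) = 57*(22 - √7)²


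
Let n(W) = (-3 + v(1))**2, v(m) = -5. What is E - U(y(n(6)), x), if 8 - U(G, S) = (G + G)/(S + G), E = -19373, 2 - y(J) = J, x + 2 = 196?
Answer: -639604/33 ≈ -19382.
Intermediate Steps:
x = 194 (x = -2 + 196 = 194)
n(W) = 64 (n(W) = (-3 - 5)**2 = (-8)**2 = 64)
y(J) = 2 - J
U(G, S) = 8 - 2*G/(G + S) (U(G, S) = 8 - (G + G)/(S + G) = 8 - 2*G/(G + S))
E - U(y(n(6)), x) = -19373 - 2*(3*(2 - 1*64) + 4*194)/((2 - 1*64) + 194) = -19373 - 2*(3*(2 - 64) + 776)/((2 - 64) + 194) = -19373 - 2*(3*(-62) + 776)/(-62 + 194) = -19373 - 2*(-186 + 776)/132 = -19373 - 2*590/132 = -19373 - 1*295/33 = -19373 - 295/33 = -639604/33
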